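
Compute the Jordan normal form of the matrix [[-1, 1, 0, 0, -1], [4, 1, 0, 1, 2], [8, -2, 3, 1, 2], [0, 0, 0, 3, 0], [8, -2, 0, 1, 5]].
J = [[1, 1, 0, 0, 0], [0, 1, 0, 0, 0], [0, 0, 3, 1, 0], [0, 0, 0, 3, 0], [0, 0, 0, 0, 3]]

The characteristic polynomial is det(xI - A) = (x - 3)^3(x - 1)^2, so the eigenvalues are 1 (algebraic multiplicity 2), 3 (algebraic multiplicity 3).

For λ = 1: rank(A - I) = 4, rank((A - I)^2) = 3. The eigenspace has dimension 5 - 4 = 1, so there is 1 Jordan block; the rank sequence gives block sizes [2].

For λ = 3: rank(A - 3I) = 3, rank((A - 3I)^2) = 2. The eigenspace has dimension 5 - 3 = 2, so there are 2 Jordan blocks; the rank sequence gives block sizes [2, 1].

Assembling the blocks gives the Jordan form J above.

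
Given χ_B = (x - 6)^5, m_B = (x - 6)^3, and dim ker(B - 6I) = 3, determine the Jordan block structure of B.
Jordan blocks: (6, 3), (6, 1), (6, 1)

λ = 6: algebraic multiplicity 5 (exponent in χ_B), largest block size 3 (exponent in m_B), 3 blocks (geometric multiplicity). These force block sizes [3, 1, 1].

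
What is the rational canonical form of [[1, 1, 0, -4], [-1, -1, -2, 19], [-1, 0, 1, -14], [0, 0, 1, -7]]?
R = [[0, 0, 0, -1], [1, 0, 0, 6], [0, 1, 0, -7], [0, 0, 1, -6]]

The invariant factors of A (the non-unit diagonal entries of the Smith normal form of xI - A over ℚ[x]) are (x^2 + 3x - 1)^2, each dividing the next. The characteristic polynomial is their product, (x^2 + 3x - 1)^2.

The rational canonical form is the block-diagonal matrix of companion matrices C(f_i):
R = [[0, 0, 0, -1], [1, 0, 0, 6], [0, 1, 0, -7], [0, 0, 1, -6]].

Note the characteristic polynomial does not split into linear factors over ℚ, so A has no Jordan form over ℚ; the rational canonical form exists over any field.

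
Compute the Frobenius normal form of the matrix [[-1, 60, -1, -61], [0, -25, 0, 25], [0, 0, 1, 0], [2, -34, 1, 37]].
The invariant factors of A (the non-unit diagonal entries of the Smith normal form of xI - A over ℚ[x]) are x - 1, (x - 5)^2(x - 1), each dividing the next. The characteristic polynomial is their product, (x - 5)^2(x - 1)^2.

The rational canonical form is the block-diagonal matrix of companion matrices C(f_i):
R = [[1, 0, 0, 0], [0, 0, 0, 25], [0, 1, 0, -35], [0, 0, 1, 11]].

R = [[1, 0, 0, 0], [0, 0, 0, 25], [0, 1, 0, -35], [0, 0, 1, 11]]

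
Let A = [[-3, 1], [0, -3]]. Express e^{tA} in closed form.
A has Jordan form J = [[-3, 1], [0, -3]] with A = PJP^{-1}, so e^{tA} = P e^{tJ} P^{-1}.

For a Jordan block J_k(λ), e^{tJ_k(λ)} = e^{λt} · (I + tN + t^2 N^2/2! + ... + t^{k-1} N^{k-1}/(k-1)!) where N is the nilpotent superdiagonal part.

Assembling the blocks and conjugating back gives the entries of e^{tA} as shown above.

e^{tA} = [[e^{-3*t}, t*e^{-3*t}], [0, e^{-3*t}]]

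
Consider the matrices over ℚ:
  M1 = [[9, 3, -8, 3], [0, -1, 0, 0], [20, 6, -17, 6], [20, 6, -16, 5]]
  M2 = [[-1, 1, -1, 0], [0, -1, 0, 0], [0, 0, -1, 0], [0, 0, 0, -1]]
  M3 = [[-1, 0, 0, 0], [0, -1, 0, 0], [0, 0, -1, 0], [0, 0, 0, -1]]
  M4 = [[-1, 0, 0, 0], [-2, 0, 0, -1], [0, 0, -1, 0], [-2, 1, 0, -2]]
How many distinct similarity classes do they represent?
2 classes: {M1, M2, M4}, {M3}

Characteristic polynomials: χ_{M1} = (x + 1)^4, χ_{M2} = (x + 1)^4, χ_{M3} = (x + 1)^4, χ_{M4} = (x + 1)^4.

{M1, M2, M4}: invariant factors x + 1, x + 1, (x + 1)^2.

{M3}: invariant factors x + 1, x + 1, x + 1, x + 1.

Matrices are similar if and only if their invariant-factor lists agree; the partition into similarity classes is {M1, M2, M4}, {M3}.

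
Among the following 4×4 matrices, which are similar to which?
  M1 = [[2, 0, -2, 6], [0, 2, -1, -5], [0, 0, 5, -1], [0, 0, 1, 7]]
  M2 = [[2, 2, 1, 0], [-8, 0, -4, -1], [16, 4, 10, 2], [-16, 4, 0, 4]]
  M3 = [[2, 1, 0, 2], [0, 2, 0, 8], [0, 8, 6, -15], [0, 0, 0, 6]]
Characteristic polynomials: χ_{M1} = (x - 6)^2(x - 2)^2, χ_{M2} = (x - 6)^2(x - 2)^2, χ_{M3} = (x - 6)^2(x - 2)^2.

{M1}: invariant factors x - 2, (x - 6)^2(x - 2).

{M2, M3}: invariant factors (x - 6)^2(x - 2)^2.

Matrices are similar if and only if their invariant-factor lists agree; the partition into similarity classes is {M1}, {M2, M3}.

2 classes: {M1}, {M2, M3}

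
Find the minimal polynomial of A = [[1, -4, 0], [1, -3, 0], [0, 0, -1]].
m_A(x) = (x + 1)^2

The characteristic polynomial factors as (x + 1)^3. The minimal polynomial is ∏(x - λ)^{k_λ} where k_λ is the size of the largest Jordan block at λ.

For λ = -1: rank(A + I) = 1, and the largest Jordan block has size 2 (the smallest k with rank((A + I)^k) = rank((A + I)^(k+1))).

So m_A(x) = (x + 1)^2.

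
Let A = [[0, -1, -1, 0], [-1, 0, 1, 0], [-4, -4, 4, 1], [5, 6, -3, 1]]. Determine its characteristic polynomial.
χ_A(x) = (x - 2)^3(x + 1)

xI - A = [[x, 1, 1, 0], [1, x, -1, 0], [4, 4, x - 4, -1], [-5, -6, 3, x - 1]].

Expanding det(xI - A) along the first row:
det(xI - A) = + (x)·det([[x, -1, 0], [4, x - 4, -1], [-6, 3, x - 1]]) - (1)·det([[1, -1, 0], [4, x - 4, -1], [-5, 3, x - 1]]) + (1)·det([[1, x, 0], [4, 4, -1], [-5, -6, x - 1]]) - (0)·det([[1, x, -1], [4, 4, x - 4], [-5, -6, 3]]).

Evaluating gives χ_A(x) = x^4 - 5x^3 + 6x^2 + 4x - 8 = (x - 2)^3(x + 1).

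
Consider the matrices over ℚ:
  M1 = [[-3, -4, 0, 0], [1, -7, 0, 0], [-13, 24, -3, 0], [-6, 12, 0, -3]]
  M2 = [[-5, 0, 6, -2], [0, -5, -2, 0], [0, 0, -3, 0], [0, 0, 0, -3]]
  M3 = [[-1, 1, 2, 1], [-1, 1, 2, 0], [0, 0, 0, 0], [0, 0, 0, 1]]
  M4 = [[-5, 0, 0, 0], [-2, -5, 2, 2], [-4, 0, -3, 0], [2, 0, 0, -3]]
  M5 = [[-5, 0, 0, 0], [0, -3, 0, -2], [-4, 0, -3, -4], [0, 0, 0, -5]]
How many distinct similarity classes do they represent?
Characteristic polynomials: χ_{M1} = (x + 3)^2(x + 5)^2, χ_{M2} = (x + 3)^2(x + 5)^2, χ_{M3} = x^3(x - 1), χ_{M4} = (x + 3)^2(x + 5)^2, χ_{M5} = (x + 3)^2(x + 5)^2.

{M1}: invariant factors x + 3, (x + 3)(x + 5)^2.

{M2, M4, M5}: invariant factors (x + 3)(x + 5), (x + 3)(x + 5).

{M3}: invariant factors x, x^2(x - 1).

Matrices are similar if and only if their invariant-factor lists agree; the partition into similarity classes is {M1}, {M2, M4, M5}, {M3}.

3 classes: {M1}, {M2, M4, M5}, {M3}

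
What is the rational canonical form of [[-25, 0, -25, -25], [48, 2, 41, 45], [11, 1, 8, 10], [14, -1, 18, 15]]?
R = [[0, 0, 0, -25], [1, 0, 0, 0], [0, 1, 0, 10], [0, 0, 1, 0]]

The invariant factors of A (the non-unit diagonal entries of the Smith normal form of xI - A over ℚ[x]) are (x^2 - 5)^2, each dividing the next. The characteristic polynomial is their product, (x^2 - 5)^2.

The rational canonical form is the block-diagonal matrix of companion matrices C(f_i):
R = [[0, 0, 0, -25], [1, 0, 0, 0], [0, 1, 0, 10], [0, 0, 1, 0]].

Note the characteristic polynomial does not split into linear factors over ℚ, so A has no Jordan form over ℚ; the rational canonical form exists over any field.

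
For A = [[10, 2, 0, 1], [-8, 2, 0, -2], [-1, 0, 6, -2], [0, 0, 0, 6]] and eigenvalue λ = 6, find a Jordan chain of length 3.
We seek v_1 ∈ ker((A - 6I)^3) \ ker((A - 6I)^2), then set v_{i+1} = (A - 6I) v_i.

One such chain is v_1 = [[2, -4, 0, -1]]^T, v_2 = [[-1, 2, 0, 0]]^T, v_3 = [[0, 0, 1, 0]]^T. Check: (A - 6I) v_3 = [[0, 0, 0, 0]]^T = 0.

v_1 = [[2, -4, 0, -1]]^T, v_2 = [[-1, 2, 0, 0]]^T, v_3 = [[0, 0, 1, 0]]^T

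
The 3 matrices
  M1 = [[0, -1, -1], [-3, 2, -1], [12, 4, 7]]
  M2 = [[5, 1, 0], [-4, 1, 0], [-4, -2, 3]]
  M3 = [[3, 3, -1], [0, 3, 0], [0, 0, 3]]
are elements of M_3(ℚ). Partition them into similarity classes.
Characteristic polynomials: χ_{M1} = (x - 3)^3, χ_{M2} = (x - 3)^3, χ_{M3} = (x - 3)^3.

{M1, M2, M3}: invariant factors x - 3, (x - 3)^2.

Matrices are similar if and only if their invariant-factor lists agree; the partition into similarity classes is {M1, M2, M3}.

1 class: {M1, M2, M3}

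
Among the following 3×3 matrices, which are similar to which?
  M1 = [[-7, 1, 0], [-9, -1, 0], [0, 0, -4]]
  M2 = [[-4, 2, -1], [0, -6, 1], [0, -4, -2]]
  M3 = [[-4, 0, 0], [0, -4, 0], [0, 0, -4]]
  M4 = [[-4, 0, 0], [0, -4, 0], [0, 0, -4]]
2 classes: {M1, M2}, {M3, M4}

Characteristic polynomials: χ_{M1} = (x + 4)^3, χ_{M2} = (x + 4)^3, χ_{M3} = (x + 4)^3, χ_{M4} = (x + 4)^3.

{M1, M2}: invariant factors x + 4, (x + 4)^2.

{M3, M4}: invariant factors x + 4, x + 4, x + 4.

Matrices are similar if and only if their invariant-factor lists agree; the partition into similarity classes is {M1, M2}, {M3, M4}.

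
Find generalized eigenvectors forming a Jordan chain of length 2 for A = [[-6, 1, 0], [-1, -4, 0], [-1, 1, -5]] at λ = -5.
v_1 = [[2, 3, 2]]^T, v_2 = [[1, 1, 1]]^T

We seek v_1 ∈ ker((A + 5I)^2) \ ker(A + 5I), then set v_{i+1} = (A + 5I) v_i.

One such chain is v_1 = [[2, 3, 2]]^T, v_2 = [[1, 1, 1]]^T. Check: (A + 5I) v_2 = [[0, 0, 0]]^T = 0.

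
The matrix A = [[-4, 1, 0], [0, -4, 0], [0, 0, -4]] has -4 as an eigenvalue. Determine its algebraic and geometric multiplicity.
algebraic multiplicity 3, geometric multiplicity 2

The characteristic polynomial is (x + 4)^3, so the factor x + 4 appears with exponent 3: the algebraic multiplicity is 3.

rank(A + 4I) = 1, so the eigenspace has dimension 3 - 1 = 2: the geometric multiplicity is 2.

Since 2 < 3, A is not diagonalizable.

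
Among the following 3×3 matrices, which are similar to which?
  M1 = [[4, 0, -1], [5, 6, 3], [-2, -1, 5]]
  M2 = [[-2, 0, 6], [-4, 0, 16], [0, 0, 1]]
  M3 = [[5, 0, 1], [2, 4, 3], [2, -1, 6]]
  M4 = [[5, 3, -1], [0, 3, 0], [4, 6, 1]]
3 classes: {M1, M3}, {M2}, {M4}

Characteristic polynomials: χ_{M1} = (x - 5)^3, χ_{M2} = x(x - 1)(x + 2), χ_{M3} = (x - 5)^3, χ_{M4} = (x - 3)^3.

{M1, M3}: invariant factors (x - 5)^3.

{M2}: invariant factors x(x - 1)(x + 2).

{M4}: invariant factors x - 3, (x - 3)^2.

Matrices are similar if and only if their invariant-factor lists agree; the partition into similarity classes is {M1, M3}, {M2}, {M4}.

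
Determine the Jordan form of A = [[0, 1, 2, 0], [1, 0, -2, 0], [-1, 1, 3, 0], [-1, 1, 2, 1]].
J = [[1, 1, 0, 0], [0, 1, 0, 0], [0, 0, 1, 0], [0, 0, 0, 1]]

The characteristic polynomial is det(xI - A) = (x - 1)^4, so the eigenvalues are 1 (algebraic multiplicity 4).

For λ = 1: rank(A - I) = 1, rank((A - I)^2) = 0. The eigenspace has dimension 4 - 1 = 3, so there are 3 Jordan blocks; the rank sequence gives block sizes [2, 1, 1].

Assembling the blocks gives the Jordan form J above.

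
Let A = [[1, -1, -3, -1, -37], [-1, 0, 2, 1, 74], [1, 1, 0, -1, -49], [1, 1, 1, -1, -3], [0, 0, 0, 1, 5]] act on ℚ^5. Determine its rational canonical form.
R = [[0, 0, 0, 0, -16], [1, 0, 0, 0, 24], [0, 1, 0, 0, -9], [0, 0, 1, 0, -3], [0, 0, 0, 1, 5]]

The invariant factors of A (the non-unit diagonal entries of the Smith normal form of xI - A over ℚ[x]) are (x - 4)(x - 1)(x^3 - x + 4), each dividing the next. The characteristic polynomial is their product, (x - 4)(x - 1)(x^3 - x + 4).

The rational canonical form is the block-diagonal matrix of companion matrices C(f_i):
R = [[0, 0, 0, 0, -16], [1, 0, 0, 0, 24], [0, 1, 0, 0, -9], [0, 0, 1, 0, -3], [0, 0, 0, 1, 5]].

Note the characteristic polynomial does not split into linear factors over ℚ, so A has no Jordan form over ℚ; the rational canonical form exists over any field.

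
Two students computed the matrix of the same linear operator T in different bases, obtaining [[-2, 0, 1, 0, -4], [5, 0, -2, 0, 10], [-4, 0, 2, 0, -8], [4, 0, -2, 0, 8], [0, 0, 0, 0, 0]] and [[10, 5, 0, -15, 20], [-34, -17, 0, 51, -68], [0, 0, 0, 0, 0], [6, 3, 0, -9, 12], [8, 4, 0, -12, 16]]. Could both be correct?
No.

Both have characteristic polynomial x^5, but the minimal polynomial of A is x^3 while the minimal polynomial of B is x^2. The minimal polynomial is a similarity invariant, so A and B are not similar.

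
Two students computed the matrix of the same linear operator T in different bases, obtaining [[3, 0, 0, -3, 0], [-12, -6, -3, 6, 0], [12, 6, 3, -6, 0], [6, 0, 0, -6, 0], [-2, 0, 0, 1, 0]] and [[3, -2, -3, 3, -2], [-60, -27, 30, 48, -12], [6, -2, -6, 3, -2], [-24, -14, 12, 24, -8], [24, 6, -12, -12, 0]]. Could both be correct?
Two matrices over a field are similar if and only if they have the same invariant factors.

Both A and B have characteristic polynomial x^3(x + 3)^2 and minimal polynomial x^2(x + 3). Computing further, both have invariant factors x(x + 3), x^2(x + 3). Hence A and B are similar.

Yes.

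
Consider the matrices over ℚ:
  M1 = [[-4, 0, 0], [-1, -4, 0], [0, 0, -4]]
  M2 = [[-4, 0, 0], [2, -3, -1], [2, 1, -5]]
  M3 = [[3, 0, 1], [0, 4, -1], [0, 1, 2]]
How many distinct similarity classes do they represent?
Characteristic polynomials: χ_{M1} = (x + 4)^3, χ_{M2} = (x + 4)^3, χ_{M3} = (x - 3)^3.

{M1, M2}: invariant factors x + 4, (x + 4)^2.

{M3}: invariant factors (x - 3)^3.

Matrices are similar if and only if their invariant-factor lists agree; the partition into similarity classes is {M1, M2}, {M3}.

2 classes: {M1, M2}, {M3}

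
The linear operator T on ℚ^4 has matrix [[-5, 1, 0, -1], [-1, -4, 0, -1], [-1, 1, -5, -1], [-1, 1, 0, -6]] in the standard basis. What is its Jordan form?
The characteristic polynomial is det(xI - A) = (x + 5)^4, so the eigenvalues are -5 (algebraic multiplicity 4).

For λ = -5: rank(A + 5I) = 2, rank((A + 5I)^2) = 1, rank((A + 5I)^3) = 0. The eigenspace has dimension 4 - 2 = 2, so there are 2 Jordan blocks; the rank sequence gives block sizes [3, 1].

Assembling the blocks gives the Jordan form J above.

J = [[-5, 1, 0, 0], [0, -5, 1, 0], [0, 0, -5, 0], [0, 0, 0, -5]]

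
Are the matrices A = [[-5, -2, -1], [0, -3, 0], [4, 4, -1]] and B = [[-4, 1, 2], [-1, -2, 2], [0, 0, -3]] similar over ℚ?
Two matrices over a field are similar if and only if they have the same invariant factors.

Both A and B have characteristic polynomial (x + 3)^3 and minimal polynomial (x + 3)^2. Computing further, both have invariant factors x + 3, (x + 3)^2. Hence A and B are similar.

Yes.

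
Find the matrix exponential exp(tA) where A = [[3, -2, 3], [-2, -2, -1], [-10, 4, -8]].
A has Jordan form J = [[-3, 0, 0], [0, -2, 1], [0, 0, -2]] with A = PJP^{-1}, so e^{tA} = P e^{tJ} P^{-1}.

For a Jordan block J_k(λ), e^{tJ_k(λ)} = e^{λt} · (I + tN + t^2 N^2/2! + ... + t^{k-1} N^{k-1}/(k-1)!) where N is the nilpotent superdiagonal part.

Assembling the blocks and conjugating back gives the entries of e^{tA} as shown above.

e^{tA} = [[((4*t + 2)*e^{t} - 1)*e^{-3*t}, 2*(1 - e^{t})*e^{-3*t}, ((2*t + 1)*e^{t} - 1)*e^{-3*t}], [-2*t*e^{-2*t}, e^{-2*t}, -t*e^{-2*t}], [2*(-(4*t + 1)*e^{t} + 1)*e^{-3*t}, (4*e^{t} - 4)*e^{-3*t}, (-(4*t + 1)*e^{t} + 2)*e^{-3*t}]]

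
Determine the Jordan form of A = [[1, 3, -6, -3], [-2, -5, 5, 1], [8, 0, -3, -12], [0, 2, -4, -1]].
The characteristic polynomial is det(xI - A) = (x - 1)(x + 3)^3, so the eigenvalues are -3 (algebraic multiplicity 3), 1 (algebraic multiplicity 1).

For λ = -3: rank(A + 3I) = 3, rank((A + 3I)^2) = 2, rank((A + 3I)^3) = 1. The eigenspace has dimension 4 - 3 = 1, so there is 1 Jordan block; the rank sequence gives block sizes [3].

For λ = 1: algebraic multiplicity 1 gives one 1×1 block.

Assembling the blocks gives the Jordan form J above.

J = [[-3, 1, 0, 0], [0, -3, 1, 0], [0, 0, -3, 0], [0, 0, 0, 1]]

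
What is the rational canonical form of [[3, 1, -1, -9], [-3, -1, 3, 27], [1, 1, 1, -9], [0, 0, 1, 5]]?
The invariant factors of A (the non-unit diagonal entries of the Smith normal form of xI - A over ℚ[x]) are x - 2, (x - 2)^3, each dividing the next. The characteristic polynomial is their product, (x - 2)^4.

The rational canonical form is the block-diagonal matrix of companion matrices C(f_i):
R = [[2, 0, 0, 0], [0, 0, 0, 8], [0, 1, 0, -12], [0, 0, 1, 6]].

R = [[2, 0, 0, 0], [0, 0, 0, 8], [0, 1, 0, -12], [0, 0, 1, 6]]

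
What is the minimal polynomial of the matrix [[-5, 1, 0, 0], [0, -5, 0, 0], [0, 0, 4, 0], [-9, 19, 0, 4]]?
m_A(x) = (x - 4)(x + 5)^2

The characteristic polynomial factors as (x - 4)^2(x + 5)^2. The minimal polynomial is ∏(x - λ)^{k_λ} where k_λ is the size of the largest Jordan block at λ.

For λ = -5: rank(A + 5I) = 3, and the largest Jordan block has size 2 (the smallest k with rank((A + 5I)^k) = rank((A + 5I)^(k+1))).
For λ = 4: rank(A - 4I) = 2, and the largest Jordan block has size 1 (the smallest k with rank((A - 4I)^k) = rank((A - 4I)^(k+1))).

So m_A(x) = (x - 4)(x + 5)^2.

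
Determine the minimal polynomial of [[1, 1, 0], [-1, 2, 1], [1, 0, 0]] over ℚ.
The characteristic polynomial factors as (x - 1)^3. The minimal polynomial is ∏(x - λ)^{k_λ} where k_λ is the size of the largest Jordan block at λ.

For λ = 1: rank(A - I) = 2, and the largest Jordan block has size 3 (the smallest k with rank((A - I)^k) = rank((A - I)^(k+1))).

So m_A(x) = (x - 1)^3.

m_A(x) = (x - 1)^3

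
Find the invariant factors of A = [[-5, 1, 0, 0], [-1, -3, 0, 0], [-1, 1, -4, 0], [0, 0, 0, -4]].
x + 4, x + 4, (x + 4)^2

The Jordan structure of A has elementary divisors (x + 4)^2, (x + 4), (x + 4). Arranging the block sizes at each eigenvalue in decreasing order and taking row products gives the invariant factors.

Invariant factors (smallest first, each dividing the next): x + 4, x + 4, (x + 4)^2.

Check: the last factor (x + 4)^2 is the minimal polynomial, and the product (x + 4)^4 is the characteristic polynomial.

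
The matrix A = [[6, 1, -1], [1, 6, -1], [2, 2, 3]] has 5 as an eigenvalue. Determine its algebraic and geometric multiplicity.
The characteristic polynomial is (x - 5)^3, so the factor x - 5 appears with exponent 3: the algebraic multiplicity is 3.

rank(A - 5I) = 1, so the eigenspace has dimension 3 - 1 = 2: the geometric multiplicity is 2.

Since 2 < 3, A is not diagonalizable.

algebraic multiplicity 3, geometric multiplicity 2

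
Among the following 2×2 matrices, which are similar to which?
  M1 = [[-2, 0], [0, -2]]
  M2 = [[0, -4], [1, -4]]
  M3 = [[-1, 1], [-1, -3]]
2 classes: {M1}, {M2, M3}

Characteristic polynomials: χ_{M1} = (x + 2)^2, χ_{M2} = (x + 2)^2, χ_{M3} = (x + 2)^2.

{M1}: invariant factors x + 2, x + 2.

{M2, M3}: invariant factors (x + 2)^2.

Matrices are similar if and only if their invariant-factor lists agree; the partition into similarity classes is {M1}, {M2, M3}.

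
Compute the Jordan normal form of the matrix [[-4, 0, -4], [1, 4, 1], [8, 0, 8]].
The characteristic polynomial is det(xI - A) = x(x - 4)^2, so the eigenvalues are 0 (algebraic multiplicity 1), 4 (algebraic multiplicity 2).

For λ = 0: algebraic multiplicity 1 gives one 1×1 block.

For λ = 4: rank(A - 4I) = 2, rank((A - 4I)^2) = 1. The eigenspace has dimension 3 - 2 = 1, so there is 1 Jordan block; the rank sequence gives block sizes [2].

Assembling the blocks gives the Jordan form J above.

J = [[0, 0, 0], [0, 4, 1], [0, 0, 4]]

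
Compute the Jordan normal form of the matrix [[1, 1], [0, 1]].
J = [[1, 1], [0, 1]]

The characteristic polynomial is det(xI - A) = (x - 1)^2, so the eigenvalues are 1 (algebraic multiplicity 2).

For λ = 1: rank(A - I) = 1, rank((A - I)^2) = 0. The eigenspace has dimension 2 - 1 = 1, so there is 1 Jordan block; the rank sequence gives block sizes [2].

Assembling the blocks gives the Jordan form J above.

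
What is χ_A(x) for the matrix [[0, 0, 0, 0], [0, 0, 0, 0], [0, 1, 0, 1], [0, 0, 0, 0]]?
χ_A(x) = x^4

xI - A = [[x, 0, 0, 0], [0, x, 0, 0], [0, -1, x, -1], [0, 0, 0, x]].

Expanding det(xI - A) along the first row:
det(xI - A) = + (x)·det([[x, 0, 0], [-1, x, -1], [0, 0, x]]) - (0)·det([[0, 0, 0], [0, x, -1], [0, 0, x]]) + (0)·det([[0, x, 0], [0, -1, -1], [0, 0, x]]) - (0)·det([[0, x, 0], [0, -1, x], [0, 0, 0]]).

Evaluating gives χ_A(x) = x^4.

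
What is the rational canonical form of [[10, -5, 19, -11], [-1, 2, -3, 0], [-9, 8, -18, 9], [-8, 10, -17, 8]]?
The invariant factors of A (the non-unit diagonal entries of the Smith normal form of xI - A over ℚ[x]) are (x^2 - x + 5)^2, each dividing the next. The characteristic polynomial is their product, (x^2 - x + 5)^2.

The rational canonical form is the block-diagonal matrix of companion matrices C(f_i):
R = [[0, 0, 0, -25], [1, 0, 0, 10], [0, 1, 0, -11], [0, 0, 1, 2]].

Note the characteristic polynomial does not split into linear factors over ℚ, so A has no Jordan form over ℚ; the rational canonical form exists over any field.

R = [[0, 0, 0, -25], [1, 0, 0, 10], [0, 1, 0, -11], [0, 0, 1, 2]]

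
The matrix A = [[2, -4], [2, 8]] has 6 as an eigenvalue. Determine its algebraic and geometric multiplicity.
algebraic multiplicity 1, geometric multiplicity 1

The characteristic polynomial is (x - 6)(x - 4), so the factor x - 6 appears with exponent 1: the algebraic multiplicity is 1.

rank(A - 6I) = 1, so the eigenspace has dimension 2 - 1 = 1: the geometric multiplicity is 1.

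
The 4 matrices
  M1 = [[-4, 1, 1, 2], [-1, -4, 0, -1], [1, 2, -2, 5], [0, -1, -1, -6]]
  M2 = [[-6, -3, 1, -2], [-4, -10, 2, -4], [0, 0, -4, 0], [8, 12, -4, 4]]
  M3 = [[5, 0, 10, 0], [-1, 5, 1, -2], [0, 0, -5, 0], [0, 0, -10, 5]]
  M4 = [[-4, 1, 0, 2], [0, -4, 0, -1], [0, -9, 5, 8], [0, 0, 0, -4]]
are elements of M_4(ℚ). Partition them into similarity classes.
4 classes: {M1}, {M2}, {M3}, {M4}

Characteristic polynomials: χ_{M1} = (x + 4)^4, χ_{M2} = (x + 4)^4, χ_{M3} = (x - 5)^3(x + 5), χ_{M4} = (x - 5)(x + 4)^3.

{M1}: invariant factors (x + 4)^2, (x + 4)^2.

{M2}: invariant factors x + 4, x + 4, (x + 4)^2.

{M3}: invariant factors x - 5, (x - 5)^2(x + 5).

{M4}: invariant factors (x - 5)(x + 4)^3.

Matrices are similar if and only if their invariant-factor lists agree; the partition into similarity classes is {M1}, {M2}, {M3}, {M4}.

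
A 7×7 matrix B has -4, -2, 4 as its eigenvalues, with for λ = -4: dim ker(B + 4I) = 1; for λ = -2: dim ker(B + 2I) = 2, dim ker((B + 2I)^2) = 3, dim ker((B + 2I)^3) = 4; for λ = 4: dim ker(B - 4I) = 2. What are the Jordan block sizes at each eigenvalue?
λ = -4: successive nullity increments [1] count blocks of size ≥ k; block sizes are [1].
λ = -2: successive nullity increments [2, 1, 1] count blocks of size ≥ k; block sizes are [3, 1].
λ = 4: successive nullity increments [2] count blocks of size ≥ k; block sizes are [1, 1].

Jordan blocks: (-4, 1), (-2, 3), (-2, 1), (4, 1), (4, 1)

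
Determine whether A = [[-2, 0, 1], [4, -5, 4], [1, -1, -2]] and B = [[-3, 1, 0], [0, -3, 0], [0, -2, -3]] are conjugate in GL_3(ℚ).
No.

Both have characteristic polynomial (x + 3)^3, but the minimal polynomial of A is (x + 3)^3 while the minimal polynomial of B is (x + 3)^2. The minimal polynomial is a similarity invariant, so A and B are not similar.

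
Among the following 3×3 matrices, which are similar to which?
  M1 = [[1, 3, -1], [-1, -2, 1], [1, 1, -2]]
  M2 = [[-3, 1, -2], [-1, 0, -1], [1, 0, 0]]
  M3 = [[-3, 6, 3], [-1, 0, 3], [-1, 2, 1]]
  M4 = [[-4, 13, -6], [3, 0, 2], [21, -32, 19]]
3 classes: {M1, M2}, {M3}, {M4}

Characteristic polynomials: χ_{M1} = (x + 1)^3, χ_{M2} = (x + 1)^3, χ_{M3} = x^2(x + 2), χ_{M4} = (x - 5)^3.

{M1, M2}: invariant factors (x + 1)^3.

{M3}: invariant factors x^2(x + 2).

{M4}: invariant factors (x - 5)^3.

Matrices are similar if and only if their invariant-factor lists agree; the partition into similarity classes is {M1, M2}, {M3}, {M4}.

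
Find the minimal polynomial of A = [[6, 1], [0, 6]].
m_A(x) = (x - 6)^2

The characteristic polynomial factors as (x - 6)^2. The minimal polynomial is ∏(x - λ)^{k_λ} where k_λ is the size of the largest Jordan block at λ.

For λ = 6: rank(A - 6I) = 1, and the largest Jordan block has size 2 (the smallest k with rank((A - 6I)^k) = rank((A - 6I)^(k+1))).

So m_A(x) = (x - 6)^2.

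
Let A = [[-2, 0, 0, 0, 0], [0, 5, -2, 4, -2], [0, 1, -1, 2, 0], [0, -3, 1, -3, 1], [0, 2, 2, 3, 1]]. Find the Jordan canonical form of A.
J = [[-2, 0, 0, 0, 0], [0, -1, 1, 0, 0], [0, 0, -1, 0, 0], [0, 0, 0, 2, 1], [0, 0, 0, 0, 2]]

The characteristic polynomial is det(xI - A) = (x - 2)^2(x + 1)^2(x + 2), so the eigenvalues are -2 (algebraic multiplicity 1), -1 (algebraic multiplicity 2), 2 (algebraic multiplicity 2).

For λ = -2: algebraic multiplicity 1 gives one 1×1 block.

For λ = -1: rank(A + I) = 4, rank((A + I)^2) = 3. The eigenspace has dimension 5 - 4 = 1, so there is 1 Jordan block; the rank sequence gives block sizes [2].

For λ = 2: rank(A - 2I) = 4, rank((A - 2I)^2) = 3. The eigenspace has dimension 5 - 4 = 1, so there is 1 Jordan block; the rank sequence gives block sizes [2].

Assembling the blocks gives the Jordan form J above.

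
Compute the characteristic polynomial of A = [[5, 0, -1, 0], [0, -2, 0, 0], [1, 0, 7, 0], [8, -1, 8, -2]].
xI - A = [[x - 5, 0, 1, 0], [0, x + 2, 0, 0], [-1, 0, x - 7, 0], [-8, 1, -8, x + 2]].

Expanding det(xI - A) along the first row:
det(xI - A) = + (x - 5)·det([[x + 2, 0, 0], [0, x - 7, 0], [1, -8, x + 2]]) - (0)·det([[0, 0, 0], [-1, x - 7, 0], [-8, -8, x + 2]]) + (1)·det([[0, x + 2, 0], [-1, 0, 0], [-8, 1, x + 2]]) - (0)·det([[0, x + 2, 0], [-1, 0, x - 7], [-8, 1, -8]]).

Evaluating gives χ_A(x) = x^4 - 8x^3 - 8x^2 + 96x + 144 = (x - 6)^2(x + 2)^2.

χ_A(x) = (x - 6)^2(x + 2)^2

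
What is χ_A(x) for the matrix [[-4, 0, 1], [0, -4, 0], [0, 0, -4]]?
xI - A = [[x + 4, 0, -1], [0, x + 4, 0], [0, 0, x + 4]].

Expanding det(xI - A) along the first row:
det(xI - A) = + (x + 4)·det([[x + 4, 0], [0, x + 4]]) - (0)·det([[0, 0], [0, x + 4]]) + (-1)·det([[0, x + 4], [0, 0]]).

Evaluating gives χ_A(x) = x^3 + 12x^2 + 48x + 64 = (x + 4)^3.

χ_A(x) = (x + 4)^3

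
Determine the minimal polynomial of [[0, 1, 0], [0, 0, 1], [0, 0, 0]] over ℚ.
m_A(x) = x^3

The characteristic polynomial factors as x^3. The minimal polynomial is ∏(x - λ)^{k_λ} where k_λ is the size of the largest Jordan block at λ.

For λ = 0: rank(A) = 2, and the largest Jordan block has size 3 (the smallest k with rank(A^k) = rank(A^(k+1))).

So m_A(x) = x^3.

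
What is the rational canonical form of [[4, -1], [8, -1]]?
The invariant factors of A (the non-unit diagonal entries of the Smith normal form of xI - A over ℚ[x]) are x^2 - 3x + 4, each dividing the next. The characteristic polynomial is their product, x^2 - 3x + 4.

The rational canonical form is the block-diagonal matrix of companion matrices C(f_i):
R = [[0, -4], [1, 3]].

Note the characteristic polynomial does not split into linear factors over ℚ, so A has no Jordan form over ℚ; the rational canonical form exists over any field.

R = [[0, -4], [1, 3]]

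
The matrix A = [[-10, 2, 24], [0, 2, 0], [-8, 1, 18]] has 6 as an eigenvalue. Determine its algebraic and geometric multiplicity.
algebraic multiplicity 1, geometric multiplicity 1

The characteristic polynomial is (x - 6)(x - 2)^2, so the factor x - 6 appears with exponent 1: the algebraic multiplicity is 1.

rank(A - 6I) = 2, so the eigenspace has dimension 3 - 2 = 1: the geometric multiplicity is 1.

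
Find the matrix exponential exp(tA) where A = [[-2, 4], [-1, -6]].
e^{tA} = [[(2*t + 1)*e^{-4*t}, 4*t*e^{-4*t}], [-t*e^{-4*t}, (1 - 2*t)*e^{-4*t}]]

A has Jordan form J = [[-4, 1], [0, -4]] with A = PJP^{-1}, so e^{tA} = P e^{tJ} P^{-1}.

For a Jordan block J_k(λ), e^{tJ_k(λ)} = e^{λt} · (I + tN + t^2 N^2/2! + ... + t^{k-1} N^{k-1}/(k-1)!) where N is the nilpotent superdiagonal part.

Assembling the blocks and conjugating back gives the entries of e^{tA} as shown above.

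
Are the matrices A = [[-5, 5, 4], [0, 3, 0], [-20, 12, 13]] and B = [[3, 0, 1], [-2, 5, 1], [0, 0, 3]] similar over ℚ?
Two matrices over a field are similar if and only if they have the same invariant factors.

Both A and B have characteristic polynomial (x - 5)(x - 3)^2 and minimal polynomial (x - 5)(x - 3)^2. Computing further, both have invariant factors (x - 5)(x - 3)^2. Hence A and B are similar.

Yes.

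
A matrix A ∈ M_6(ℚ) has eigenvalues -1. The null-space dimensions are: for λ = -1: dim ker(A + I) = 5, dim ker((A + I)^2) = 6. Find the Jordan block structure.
Jordan blocks: (-1, 2), (-1, 1), (-1, 1), (-1, 1), (-1, 1)

λ = -1: successive nullity increments [5, 1] count blocks of size ≥ k; block sizes are [2, 1, 1, 1, 1].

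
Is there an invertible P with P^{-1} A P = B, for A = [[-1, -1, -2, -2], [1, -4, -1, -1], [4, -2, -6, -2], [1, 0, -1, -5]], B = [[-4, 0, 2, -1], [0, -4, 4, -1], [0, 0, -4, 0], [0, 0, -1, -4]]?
Yes.

Two matrices over a field are similar if and only if they have the same invariant factors.

Both A and B have characteristic polynomial (x + 4)^4 and minimal polynomial (x + 4)^3. Computing further, both have invariant factors x + 4, (x + 4)^3. Hence A and B are similar.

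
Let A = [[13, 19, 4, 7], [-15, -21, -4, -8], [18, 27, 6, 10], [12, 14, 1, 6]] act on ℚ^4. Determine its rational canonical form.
The invariant factors of A (the non-unit diagonal entries of the Smith normal form of xI - A over ℚ[x]) are (x - 1)^4, each dividing the next. The characteristic polynomial is their product, (x - 1)^4.

The rational canonical form is the block-diagonal matrix of companion matrices C(f_i):
R = [[0, 0, 0, -1], [1, 0, 0, 4], [0, 1, 0, -6], [0, 0, 1, 4]].

R = [[0, 0, 0, -1], [1, 0, 0, 4], [0, 1, 0, -6], [0, 0, 1, 4]]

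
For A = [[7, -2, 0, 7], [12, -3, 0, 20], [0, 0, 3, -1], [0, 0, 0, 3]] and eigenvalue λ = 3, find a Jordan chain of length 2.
We seek v_1 ∈ ker((A - 3I)^2) \ ker(A - 3I), then set v_{i+1} = (A - 3I) v_i.

One such chain is v_1 = [[-1, 1, 1, 1]]^T, v_2 = [[1, 2, -1, 0]]^T. Check: (A - 3I) v_2 = [[0, 0, 0, 0]]^T = 0.

v_1 = [[-1, 1, 1, 1]]^T, v_2 = [[1, 2, -1, 0]]^T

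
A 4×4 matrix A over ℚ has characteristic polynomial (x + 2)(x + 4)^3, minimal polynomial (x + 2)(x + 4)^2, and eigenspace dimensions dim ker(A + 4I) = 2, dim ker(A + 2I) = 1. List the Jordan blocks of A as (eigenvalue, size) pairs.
λ = -4: algebraic multiplicity 3 (exponent in χ_A), largest block size 2 (exponent in m_A), 2 blocks (geometric multiplicity). These force block sizes [2, 1].
λ = -2: algebraic multiplicity 1 (exponent in χ_A), largest block size 1 (exponent in m_A), 1 block (geometric multiplicity). This forces block sizes [1].

Jordan blocks: (-4, 2), (-4, 1), (-2, 1)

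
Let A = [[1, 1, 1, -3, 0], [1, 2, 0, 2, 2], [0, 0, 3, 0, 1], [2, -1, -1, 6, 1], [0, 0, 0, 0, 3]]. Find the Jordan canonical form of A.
The characteristic polynomial is det(xI - A) = (x - 3)^5, so the eigenvalues are 3 (algebraic multiplicity 5).

For λ = 3: rank(A - 3I) = 3, rank((A - 3I)^2) = 1, rank((A - 3I)^3) = 0. The eigenspace has dimension 5 - 3 = 2, so there are 2 Jordan blocks; the rank sequence gives block sizes [3, 2].

Assembling the blocks gives the Jordan form J above.

J = [[3, 1, 0, 0, 0], [0, 3, 1, 0, 0], [0, 0, 3, 0, 0], [0, 0, 0, 3, 1], [0, 0, 0, 0, 3]]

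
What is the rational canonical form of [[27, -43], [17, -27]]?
R = [[0, -2], [1, 0]]

The invariant factors of A (the non-unit diagonal entries of the Smith normal form of xI - A over ℚ[x]) are x^2 + 2, each dividing the next. The characteristic polynomial is their product, x^2 + 2.

The rational canonical form is the block-diagonal matrix of companion matrices C(f_i):
R = [[0, -2], [1, 0]].

Note the characteristic polynomial does not split into linear factors over ℚ, so A has no Jordan form over ℚ; the rational canonical form exists over any field.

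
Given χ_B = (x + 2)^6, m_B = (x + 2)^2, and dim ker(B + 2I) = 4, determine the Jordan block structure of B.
λ = -2: algebraic multiplicity 6 (exponent in χ_B), largest block size 2 (exponent in m_B), 4 blocks (geometric multiplicity). These force block sizes [2, 2, 1, 1].

Jordan blocks: (-2, 2), (-2, 2), (-2, 1), (-2, 1)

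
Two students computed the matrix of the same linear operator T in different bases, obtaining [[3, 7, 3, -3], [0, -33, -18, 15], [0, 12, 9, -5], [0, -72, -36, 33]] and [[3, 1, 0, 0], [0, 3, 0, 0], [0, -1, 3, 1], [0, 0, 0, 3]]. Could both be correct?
Two matrices over a field are similar if and only if they have the same invariant factors.

Both A and B have characteristic polynomial (x - 3)^4 and minimal polynomial (x - 3)^2. Computing further, both have invariant factors (x - 3)^2, (x - 3)^2. Hence A and B are similar.

Yes.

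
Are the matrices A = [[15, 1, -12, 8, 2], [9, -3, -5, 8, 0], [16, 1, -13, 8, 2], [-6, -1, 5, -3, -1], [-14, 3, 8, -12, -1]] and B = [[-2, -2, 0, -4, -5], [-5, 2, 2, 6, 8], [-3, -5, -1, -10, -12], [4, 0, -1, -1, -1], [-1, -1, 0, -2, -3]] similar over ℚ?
Two matrices over a field are similar if and only if they have the same invariant factors.

Both A and B have characteristic polynomial (x + 1)^5 and minimal polynomial (x + 1)^3. Computing further, both have invariant factors (x + 1)^2, (x + 1)^3. Hence A and B are similar.

Yes.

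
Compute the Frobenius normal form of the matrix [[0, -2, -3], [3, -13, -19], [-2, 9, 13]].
The invariant factors of A (the non-unit diagonal entries of the Smith normal form of xI - A over ℚ[x]) are x^3 + 2x + 1, each dividing the next. The characteristic polynomial is their product, x^3 + 2x + 1.

The rational canonical form is the block-diagonal matrix of companion matrices C(f_i):
R = [[0, 0, -1], [1, 0, -2], [0, 1, 0]].

Note the characteristic polynomial does not split into linear factors over ℚ, so A has no Jordan form over ℚ; the rational canonical form exists over any field.

R = [[0, 0, -1], [1, 0, -2], [0, 1, 0]]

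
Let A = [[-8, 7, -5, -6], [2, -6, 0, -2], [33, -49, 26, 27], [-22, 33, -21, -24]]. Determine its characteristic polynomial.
xI - A = [[x + 8, -7, 5, 6], [-2, x + 6, 0, 2], [-33, 49, x - 26, -27], [22, -33, 21, x + 24]].

Expanding det(xI - A) along the first row:
det(xI - A) = + (x + 8)·det([[x + 6, 0, 2], [49, x - 26, -27], [-33, 21, x + 24]]) - (-7)·det([[-2, 0, 2], [-33, x - 26, -27], [22, 21, x + 24]]) + (5)·det([[-2, x + 6, 2], [-33, 49, -27], [22, -33, x + 24]]) - (6)·det([[-2, x + 6, 0], [-33, 49, x - 26], [22, -33, 21]]).

Evaluating gives χ_A(x) = x^4 + 12x^3 + 48x^2 + 64x = x(x + 4)^3.

χ_A(x) = x(x + 4)^3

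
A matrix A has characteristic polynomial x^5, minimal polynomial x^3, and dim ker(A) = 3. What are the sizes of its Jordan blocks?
λ = 0: algebraic multiplicity 5 (exponent in χ_A), largest block size 3 (exponent in m_A), 3 blocks (geometric multiplicity). These force block sizes [3, 1, 1].

Jordan blocks: (0, 3), (0, 1), (0, 1)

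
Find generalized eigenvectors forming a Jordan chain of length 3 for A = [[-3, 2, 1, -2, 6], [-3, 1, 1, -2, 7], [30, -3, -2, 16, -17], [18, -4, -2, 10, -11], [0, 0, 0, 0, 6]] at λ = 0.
We seek v_1 ∈ ker(A^3) \ ker(A^2), then set v_{i+1} = A v_i.

One such chain is v_1 = [[1, 0, 0, -2, 0]]^T, v_2 = [[1, 1, -2, -2, 0]]^T, v_3 = [[1, 0, -1, -2, 0]]^T. Check: A v_3 = [[0, 0, 0, 0, 0]]^T = 0.

v_1 = [[1, 0, 0, -2, 0]]^T, v_2 = [[1, 1, -2, -2, 0]]^T, v_3 = [[1, 0, -1, -2, 0]]^T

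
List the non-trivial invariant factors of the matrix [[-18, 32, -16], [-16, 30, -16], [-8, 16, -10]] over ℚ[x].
x + 2, (x - 6)(x + 2)

The Jordan structure of A has elementary divisors (x + 2), (x + 2), (x - 6). Arranging the block sizes at each eigenvalue in decreasing order and taking row products gives the invariant factors.

Invariant factors (smallest first, each dividing the next): x + 2, (x - 6)(x + 2).

Check: the last factor (x - 6)(x + 2) is the minimal polynomial, and the product (x - 6)(x + 2)^2 is the characteristic polynomial.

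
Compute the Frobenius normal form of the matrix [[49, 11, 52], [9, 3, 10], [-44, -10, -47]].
The invariant factors of A (the non-unit diagonal entries of the Smith normal form of xI - A over ℚ[x]) are (x - 6)(x - 1)(x + 2), each dividing the next. The characteristic polynomial is their product, (x - 6)(x - 1)(x + 2).

The rational canonical form is the block-diagonal matrix of companion matrices C(f_i):
R = [[0, 0, -12], [1, 0, 8], [0, 1, 5]].

R = [[0, 0, -12], [1, 0, 8], [0, 1, 5]]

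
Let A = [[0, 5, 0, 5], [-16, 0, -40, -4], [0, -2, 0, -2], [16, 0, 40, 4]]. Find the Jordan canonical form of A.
J = [[0, 1, 0, 0], [0, 0, 0, 0], [0, 0, 0, 0], [0, 0, 0, 4]]

The characteristic polynomial is det(xI - A) = x^3(x - 4), so the eigenvalues are 0 (algebraic multiplicity 3), 4 (algebraic multiplicity 1).

For λ = 0: rank(A) = 2, rank(A^2) = 1. The eigenspace has dimension 4 - 2 = 2, so there are 2 Jordan blocks; the rank sequence gives block sizes [2, 1].

For λ = 4: algebraic multiplicity 1 gives one 1×1 block.

Assembling the blocks gives the Jordan form J above.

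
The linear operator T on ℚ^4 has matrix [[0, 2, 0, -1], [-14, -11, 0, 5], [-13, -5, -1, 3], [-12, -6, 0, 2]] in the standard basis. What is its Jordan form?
J = [[-4, 1, 0, 0], [0, -4, 0, 0], [0, 0, -1, 1], [0, 0, 0, -1]]

The characteristic polynomial is det(xI - A) = (x + 1)^2(x + 4)^2, so the eigenvalues are -4 (algebraic multiplicity 2), -1 (algebraic multiplicity 2).

For λ = -4: rank(A + 4I) = 3, rank((A + 4I)^2) = 2. The eigenspace has dimension 4 - 3 = 1, so there is 1 Jordan block; the rank sequence gives block sizes [2].

For λ = -1: rank(A + I) = 3, rank((A + I)^2) = 2. The eigenspace has dimension 4 - 3 = 1, so there is 1 Jordan block; the rank sequence gives block sizes [2].

Assembling the blocks gives the Jordan form J above.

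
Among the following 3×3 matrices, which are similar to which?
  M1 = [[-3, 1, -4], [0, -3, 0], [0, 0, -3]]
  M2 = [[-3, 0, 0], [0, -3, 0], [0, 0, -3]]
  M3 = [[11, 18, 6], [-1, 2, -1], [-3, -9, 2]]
3 classes: {M1}, {M2}, {M3}

Characteristic polynomials: χ_{M1} = (x + 3)^3, χ_{M2} = (x + 3)^3, χ_{M3} = (x - 5)^3.

{M1}: invariant factors x + 3, (x + 3)^2.

{M2}: invariant factors x + 3, x + 3, x + 3.

{M3}: invariant factors x - 5, (x - 5)^2.

Matrices are similar if and only if their invariant-factor lists agree; the partition into similarity classes is {M1}, {M2}, {M3}.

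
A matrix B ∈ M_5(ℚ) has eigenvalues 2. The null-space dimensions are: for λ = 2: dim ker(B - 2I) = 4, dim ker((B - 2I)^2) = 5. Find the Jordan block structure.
Jordan blocks: (2, 2), (2, 1), (2, 1), (2, 1)

λ = 2: successive nullity increments [4, 1] count blocks of size ≥ k; block sizes are [2, 1, 1, 1].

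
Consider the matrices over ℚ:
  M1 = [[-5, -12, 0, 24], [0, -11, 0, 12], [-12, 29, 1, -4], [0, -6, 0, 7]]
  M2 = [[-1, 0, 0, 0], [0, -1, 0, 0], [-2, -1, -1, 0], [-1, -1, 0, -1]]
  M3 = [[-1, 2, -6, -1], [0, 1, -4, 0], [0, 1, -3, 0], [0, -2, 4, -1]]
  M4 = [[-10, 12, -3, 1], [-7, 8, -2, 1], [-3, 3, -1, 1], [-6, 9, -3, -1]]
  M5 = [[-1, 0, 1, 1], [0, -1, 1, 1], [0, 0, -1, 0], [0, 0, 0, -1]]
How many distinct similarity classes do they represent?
Characteristic polynomials: χ_{M1} = (x - 1)^2(x + 5)^2, χ_{M2} = (x + 1)^4, χ_{M3} = (x + 1)^4, χ_{M4} = (x + 1)^4, χ_{M5} = (x + 1)^4.

{M1}: invariant factors x + 5, (x - 1)^2(x + 5).

{M2, M3, M4}: invariant factors (x + 1)^2, (x + 1)^2.

{M5}: invariant factors x + 1, x + 1, (x + 1)^2.

Matrices are similar if and only if their invariant-factor lists agree; the partition into similarity classes is {M1}, {M2, M3, M4}, {M5}.

3 classes: {M1}, {M2, M3, M4}, {M5}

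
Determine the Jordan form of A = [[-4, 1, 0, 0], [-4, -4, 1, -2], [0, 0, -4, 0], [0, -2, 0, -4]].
The characteristic polynomial is det(xI - A) = (x + 4)^4, so the eigenvalues are -4 (algebraic multiplicity 4).

For λ = -4: rank(A + 4I) = 2, rank((A + 4I)^2) = 1, rank((A + 4I)^3) = 0. The eigenspace has dimension 4 - 2 = 2, so there are 2 Jordan blocks; the rank sequence gives block sizes [3, 1].

Assembling the blocks gives the Jordan form J above.

J = [[-4, 1, 0, 0], [0, -4, 1, 0], [0, 0, -4, 0], [0, 0, 0, -4]]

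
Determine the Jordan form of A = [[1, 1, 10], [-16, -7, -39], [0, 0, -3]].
J = [[-3, 1, 0], [0, -3, 1], [0, 0, -3]]

The characteristic polynomial is det(xI - A) = (x + 3)^3, so the eigenvalues are -3 (algebraic multiplicity 3).

For λ = -3: rank(A + 3I) = 2, rank((A + 3I)^2) = 1, rank((A + 3I)^3) = 0. The eigenspace has dimension 3 - 2 = 1, so there is 1 Jordan block; the rank sequence gives block sizes [3].

Assembling the blocks gives the Jordan form J above.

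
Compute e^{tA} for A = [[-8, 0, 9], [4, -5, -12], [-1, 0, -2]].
e^{tA} = [[(1 - 3*t)*e^{-5*t}, 0, 9*t*e^{-5*t}], [4*t*e^{-5*t}, e^{-5*t}, -12*t*e^{-5*t}], [-t*e^{-5*t}, 0, (3*t + 1)*e^{-5*t}]]

A has Jordan form J = [[-5, 1, 0], [0, -5, 0], [0, 0, -5]] with A = PJP^{-1}, so e^{tA} = P e^{tJ} P^{-1}.

For a Jordan block J_k(λ), e^{tJ_k(λ)} = e^{λt} · (I + tN + t^2 N^2/2! + ... + t^{k-1} N^{k-1}/(k-1)!) where N is the nilpotent superdiagonal part.

Assembling the blocks and conjugating back gives the entries of e^{tA} as shown above.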